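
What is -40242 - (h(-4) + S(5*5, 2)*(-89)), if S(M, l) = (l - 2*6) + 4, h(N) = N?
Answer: -40772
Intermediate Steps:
S(M, l) = -8 + l (S(M, l) = (l - 12) + 4 = (-12 + l) + 4 = -8 + l)
-40242 - (h(-4) + S(5*5, 2)*(-89)) = -40242 - (-4 + (-8 + 2)*(-89)) = -40242 - (-4 - 6*(-89)) = -40242 - (-4 + 534) = -40242 - 1*530 = -40242 - 530 = -40772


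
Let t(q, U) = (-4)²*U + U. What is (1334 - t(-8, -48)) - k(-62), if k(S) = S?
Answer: 2212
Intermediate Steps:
t(q, U) = 17*U (t(q, U) = 16*U + U = 17*U)
(1334 - t(-8, -48)) - k(-62) = (1334 - 17*(-48)) - 1*(-62) = (1334 - 1*(-816)) + 62 = (1334 + 816) + 62 = 2150 + 62 = 2212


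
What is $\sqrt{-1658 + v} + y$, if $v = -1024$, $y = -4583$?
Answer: $-4583 + 3 i \sqrt{298} \approx -4583.0 + 51.788 i$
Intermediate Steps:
$\sqrt{-1658 + v} + y = \sqrt{-1658 - 1024} - 4583 = \sqrt{-2682} - 4583 = 3 i \sqrt{298} - 4583 = -4583 + 3 i \sqrt{298}$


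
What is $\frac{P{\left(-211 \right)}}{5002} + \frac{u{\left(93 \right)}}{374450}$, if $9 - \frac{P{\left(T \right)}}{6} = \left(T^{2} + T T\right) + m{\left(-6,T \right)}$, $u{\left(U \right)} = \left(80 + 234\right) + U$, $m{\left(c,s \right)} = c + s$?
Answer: $- \frac{1635580913}{15352450} \approx -106.54$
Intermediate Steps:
$u{\left(U \right)} = 314 + U$
$P{\left(T \right)} = 90 - 12 T^{2} - 6 T$ ($P{\left(T \right)} = 54 - 6 \left(\left(T^{2} + T T\right) + \left(-6 + T\right)\right) = 54 - 6 \left(\left(T^{2} + T^{2}\right) + \left(-6 + T\right)\right) = 54 - 6 \left(2 T^{2} + \left(-6 + T\right)\right) = 54 - 6 \left(-6 + T + 2 T^{2}\right) = 54 - \left(-36 + 6 T + 12 T^{2}\right) = 90 - 12 T^{2} - 6 T$)
$\frac{P{\left(-211 \right)}}{5002} + \frac{u{\left(93 \right)}}{374450} = \frac{90 - 12 \left(-211\right)^{2} - -1266}{5002} + \frac{314 + 93}{374450} = \left(90 - 534252 + 1266\right) \frac{1}{5002} + 407 \cdot \frac{1}{374450} = \left(90 - 534252 + 1266\right) \frac{1}{5002} + \frac{407}{374450} = \left(-532896\right) \frac{1}{5002} + \frac{407}{374450} = - \frac{4368}{41} + \frac{407}{374450} = - \frac{1635580913}{15352450}$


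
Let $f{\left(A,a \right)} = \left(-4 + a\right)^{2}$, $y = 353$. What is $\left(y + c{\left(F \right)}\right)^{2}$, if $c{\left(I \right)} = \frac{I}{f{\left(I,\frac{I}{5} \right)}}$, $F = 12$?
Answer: $\frac{32752729}{256} \approx 1.2794 \cdot 10^{5}$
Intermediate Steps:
$c{\left(I \right)} = \frac{I}{\left(-4 + \frac{I}{5}\right)^{2}}$
$\left(y + c{\left(F \right)}\right)^{2} = \left(353 + 25 \cdot 12 \frac{1}{\left(-20 + 12\right)^{2}}\right)^{2} = \left(353 + 25 \cdot 12 \cdot \frac{1}{64}\right)^{2} = \left(353 + \frac{75}{16}\right)^{2} = \left(\frac{5723}{16}\right)^{2} = \frac{32752729}{256}$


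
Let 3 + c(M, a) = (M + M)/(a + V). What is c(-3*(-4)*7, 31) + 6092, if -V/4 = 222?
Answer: 5218105/857 ≈ 6088.8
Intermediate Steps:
V = -888 (V = -4*222 = -888)
c(M, a) = -3 + 2*M/(-888 + a) (c(M, a) = -3 + (M + M)/(a - 888) = -3 + (2*M)/(-888 + a) = -3 + 2*M/(-888 + a))
c(-3*(-4)*7, 31) + 6092 = (2664 - 3*31 + 2*(-3*(-4)*7))/(-888 + 31) + 6092 = (2664 - 93 + 2*(12*7))/(-857) + 6092 = -(2664 - 93 + 2*84)/857 + 6092 = -(2664 - 93 + 168)/857 + 6092 = -1/857*2739 + 6092 = -2739/857 + 6092 = 5218105/857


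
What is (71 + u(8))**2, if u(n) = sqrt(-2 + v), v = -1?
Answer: (71 + I*sqrt(3))**2 ≈ 5038.0 + 245.95*I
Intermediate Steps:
u(n) = I*sqrt(3) (u(n) = sqrt(-2 - 1) = sqrt(-3) = I*sqrt(3))
(71 + u(8))**2 = (71 + I*sqrt(3))**2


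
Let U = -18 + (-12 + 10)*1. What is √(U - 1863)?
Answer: I*√1883 ≈ 43.394*I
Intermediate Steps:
U = -20 (U = -18 - 2*1 = -18 - 2 = -20)
√(U - 1863) = √(-20 - 1863) = √(-1883) = I*√1883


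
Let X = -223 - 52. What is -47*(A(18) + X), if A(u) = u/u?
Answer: 12878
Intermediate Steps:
A(u) = 1
X = -275
-47*(A(18) + X) = -47*(1 - 275) = -47*(-274) = 12878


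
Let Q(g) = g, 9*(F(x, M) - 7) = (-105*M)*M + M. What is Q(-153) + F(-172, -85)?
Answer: -760024/9 ≈ -84447.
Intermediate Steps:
F(x, M) = 7 - 35*M**2/3 + M/9 (F(x, M) = 7 + ((-105*M)*M + M)/9 = 7 + (-105*M**2 + M)/9 = 7 + (M - 105*M**2)/9 = 7 + (-35*M**2/3 + M/9) = 7 - 35*M**2/3 + M/9)
Q(-153) + F(-172, -85) = -153 + (7 - 35/3*(-85)**2 + (1/9)*(-85)) = -153 + (7 - 35/3*7225 - 85/9) = -153 + (7 - 252875/3 - 85/9) = -153 - 758647/9 = -760024/9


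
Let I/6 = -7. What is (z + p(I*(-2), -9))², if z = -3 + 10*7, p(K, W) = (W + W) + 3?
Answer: 2704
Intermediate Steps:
I = -42 (I = 6*(-7) = -42)
p(K, W) = 3 + 2*W (p(K, W) = 2*W + 3 = 3 + 2*W)
z = 67 (z = -3 + 70 = 67)
(z + p(I*(-2), -9))² = (67 + (3 + 2*(-9)))² = (67 + (3 - 18))² = (67 - 15)² = 52² = 2704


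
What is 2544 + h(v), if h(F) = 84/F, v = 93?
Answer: 78892/31 ≈ 2544.9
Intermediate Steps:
2544 + h(v) = 2544 + 84/93 = 2544 + 84*(1/93) = 2544 + 28/31 = 78892/31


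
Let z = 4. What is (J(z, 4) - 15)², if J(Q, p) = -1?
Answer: 256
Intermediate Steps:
(J(z, 4) - 15)² = (-1 - 15)² = (-16)² = 256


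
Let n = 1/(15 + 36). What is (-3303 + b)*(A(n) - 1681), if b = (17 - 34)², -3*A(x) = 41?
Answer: 15323176/3 ≈ 5.1077e+6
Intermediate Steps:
n = 1/51 ≈ 0.019608
A(x) = -41/3 (A(x) = -⅓*41 = -41/3)
b = 289 (b = (-17)² = 289)
(-3303 + b)*(A(n) - 1681) = (-3303 + 289)*(-41/3 - 1681) = -3014*(-5084/3) = 15323176/3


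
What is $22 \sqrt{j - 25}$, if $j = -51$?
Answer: $44 i \sqrt{19} \approx 191.79 i$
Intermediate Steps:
$22 \sqrt{j - 25} = 22 \sqrt{-51 - 25} = 22 \sqrt{-76} = 22 \cdot 2 i \sqrt{19} = 44 i \sqrt{19}$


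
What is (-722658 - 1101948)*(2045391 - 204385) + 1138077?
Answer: -3359109455559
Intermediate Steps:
(-722658 - 1101948)*(2045391 - 204385) + 1138077 = -1824606*1841006 + 1138077 = -3359110593636 + 1138077 = -3359109455559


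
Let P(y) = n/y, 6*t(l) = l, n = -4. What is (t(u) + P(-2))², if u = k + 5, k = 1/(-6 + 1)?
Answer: 196/25 ≈ 7.8400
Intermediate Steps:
k = -⅕ (k = 1/(-5) = -⅕ ≈ -0.20000)
u = 24/5 (u = -⅕ + 5 = 24/5 ≈ 4.8000)
t(l) = l/6
P(y) = -4/y
(t(u) + P(-2))² = ((⅙)*(24/5) - 4/(-2))² = (⅘ - 4*(-½))² = (⅘ + 2)² = (14/5)² = 196/25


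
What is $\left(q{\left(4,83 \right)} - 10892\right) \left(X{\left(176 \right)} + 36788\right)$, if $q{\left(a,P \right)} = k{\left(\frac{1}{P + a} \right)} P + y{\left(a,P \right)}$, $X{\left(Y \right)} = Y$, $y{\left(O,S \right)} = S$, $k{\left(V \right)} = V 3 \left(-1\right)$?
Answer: $- \frac{11589840416}{29} \approx -3.9965 \cdot 10^{8}$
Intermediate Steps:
$k{\left(V \right)} = - 3 V$ ($k{\left(V \right)} = 3 V \left(-1\right) = - 3 V$)
$q{\left(a,P \right)} = P - \frac{3 P}{P + a}$ ($q{\left(a,P \right)} = - \frac{3}{P + a} P + P = - \frac{3 P}{P + a} + P = P - \frac{3 P}{P + a}$)
$\left(q{\left(4,83 \right)} - 10892\right) \left(X{\left(176 \right)} + 36788\right) = \left(\frac{83 \left(-3 + 83 + 4\right)}{83 + 4} - 10892\right) \left(176 + 36788\right) = \left(83 \cdot \frac{1}{87} \cdot 84 - 10892\right) 36964 = \left(\frac{2324}{29} - 10892\right) 36964 = \left(- \frac{313544}{29}\right) 36964 = - \frac{11589840416}{29}$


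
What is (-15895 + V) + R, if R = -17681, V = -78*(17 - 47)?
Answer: -31236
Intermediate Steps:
V = 2340 (V = -78*(-30) = 2340)
(-15895 + V) + R = (-15895 + 2340) - 17681 = -13555 - 17681 = -31236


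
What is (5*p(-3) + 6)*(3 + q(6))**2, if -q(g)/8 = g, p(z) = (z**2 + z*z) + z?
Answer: 164025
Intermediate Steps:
p(z) = z + 2*z**2 (p(z) = (z**2 + z**2) + z = 2*z**2 + z = z + 2*z**2)
q(g) = -8*g
(5*p(-3) + 6)*(3 + q(6))**2 = (5*(-3*(1 + 2*(-3))) + 6)*(3 - 8*6)**2 = (5*(-3*(1 - 6)) + 6)*(3 - 48)**2 = (5*(-3*(-5)) + 6)*(-45)**2 = (5*15 + 6)*2025 = (75 + 6)*2025 = 81*2025 = 164025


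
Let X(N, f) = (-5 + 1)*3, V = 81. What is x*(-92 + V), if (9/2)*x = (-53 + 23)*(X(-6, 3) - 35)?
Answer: -10340/3 ≈ -3446.7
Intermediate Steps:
X(N, f) = -12 (X(N, f) = -4*3 = -12)
x = 940/3 (x = 2*((-53 + 23)*(-12 - 35))/9 = 2*(-30*(-47))/9 = (2/9)*1410 = 940/3 ≈ 313.33)
x*(-92 + V) = 940*(-92 + 81)/3 = (940/3)*(-11) = -10340/3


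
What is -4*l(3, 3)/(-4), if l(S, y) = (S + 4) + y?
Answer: 10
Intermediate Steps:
l(S, y) = 4 + S + y (l(S, y) = (4 + S) + y = 4 + S + y)
-4*l(3, 3)/(-4) = -4*(4 + 3 + 3)/(-4) = -4*10*(-¼) = -40*(-¼) = 10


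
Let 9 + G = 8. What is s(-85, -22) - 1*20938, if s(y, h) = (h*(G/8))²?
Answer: -334887/16 ≈ -20930.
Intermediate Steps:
G = -1 (G = -9 + 8 = -1)
s(y, h) = h²/64 (s(y, h) = (h*(-1/8))² = (h*(-1*⅛))² = (h*(-⅛))² = (-h/8)² = h²/64)
s(-85, -22) - 1*20938 = (1/64)*(-22)² - 1*20938 = (1/64)*484 - 20938 = 121/16 - 20938 = -334887/16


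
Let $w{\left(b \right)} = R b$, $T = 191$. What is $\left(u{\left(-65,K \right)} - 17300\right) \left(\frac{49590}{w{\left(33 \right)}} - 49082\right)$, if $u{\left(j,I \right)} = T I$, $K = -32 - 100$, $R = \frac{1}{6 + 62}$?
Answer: $- \frac{24832874656}{11} \approx -2.2575 \cdot 10^{9}$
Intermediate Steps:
$R = \frac{1}{68} \approx 0.014706$
$K = -132$
$u{\left(j,I \right)} = 191 I$
$w{\left(b \right)} = \frac{b}{68}$
$\left(u{\left(-65,K \right)} - 17300\right) \left(\frac{49590}{w{\left(33 \right)}} - 49082\right) = \left(191 \left(-132\right) - 17300\right) \left(\frac{49590}{\frac{1}{68} \cdot 33} - 49082\right) = \left(-25212 - 17300\right) \left(\frac{49590}{\frac{33}{68}} - 49082\right) = - 42512 \left(49590 \cdot \frac{68}{33} - 49082\right) = - 42512 \left(\frac{1124040}{11} - 49082\right) = \left(-42512\right) \frac{584138}{11} = - \frac{24832874656}{11}$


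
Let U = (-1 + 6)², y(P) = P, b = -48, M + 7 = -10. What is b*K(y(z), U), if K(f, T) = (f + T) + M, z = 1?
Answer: -432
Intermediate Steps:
M = -17 (M = -7 - 10 = -17)
U = 25 (U = 5² = 25)
K(f, T) = -17 + T + f (K(f, T) = (f + T) - 17 = (T + f) - 17 = -17 + T + f)
b*K(y(z), U) = -48*(-17 + 25 + 1) = -48*9 = -432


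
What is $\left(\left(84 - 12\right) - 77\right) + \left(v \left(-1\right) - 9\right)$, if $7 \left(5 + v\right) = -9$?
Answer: $- \frac{54}{7} \approx -7.7143$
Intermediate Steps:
$v = - \frac{44}{7}$ ($v = -5 + \frac{1}{7} \left(-9\right) = -5 - \frac{9}{7} = - \frac{44}{7} \approx -6.2857$)
$\left(\left(84 - 12\right) - 77\right) + \left(v \left(-1\right) - 9\right) = \left(\left(84 - 12\right) - 77\right) - \frac{19}{7} = \left(\left(84 - 12\right) - 77\right) + \left(\frac{44}{7} - 9\right) = \left(72 - 77\right) - \frac{19}{7} = -5 - \frac{19}{7} = - \frac{54}{7}$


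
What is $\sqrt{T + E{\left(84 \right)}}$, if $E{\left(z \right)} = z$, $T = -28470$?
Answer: $3 i \sqrt{3154} \approx 168.48 i$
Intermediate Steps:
$\sqrt{T + E{\left(84 \right)}} = \sqrt{-28470 + 84} = \sqrt{-28386} = 3 i \sqrt{3154}$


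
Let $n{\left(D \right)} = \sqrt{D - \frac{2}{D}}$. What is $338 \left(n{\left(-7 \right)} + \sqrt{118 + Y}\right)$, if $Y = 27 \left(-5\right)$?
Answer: $\frac{338 i \left(\sqrt{329} + 7 \sqrt{17}\right)}{7} \approx 2269.4 i$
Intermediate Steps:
$Y = -135$
$338 \left(n{\left(-7 \right)} + \sqrt{118 + Y}\right) = 338 \left(\sqrt{-7 - \frac{2}{-7}} + \sqrt{118 - 135}\right) = 338 \left(\sqrt{-7 - - \frac{2}{7}} + \sqrt{-17}\right) = 338 \left(\sqrt{-7 + \frac{2}{7}} + i \sqrt{17}\right) = 338 \left(\sqrt{- \frac{47}{7}} + i \sqrt{17}\right) = 338 \left(\frac{i \sqrt{329}}{7} + i \sqrt{17}\right) = 338 \left(i \sqrt{17} + \frac{i \sqrt{329}}{7}\right) = 338 i \sqrt{17} + \frac{338 i \sqrt{329}}{7}$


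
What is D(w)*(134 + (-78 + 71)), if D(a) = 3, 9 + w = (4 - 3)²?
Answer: 381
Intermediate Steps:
w = -8 (w = -9 + (4 - 3)² = -9 + 1² = -9 + 1 = -8)
D(w)*(134 + (-78 + 71)) = 3*(134 + (-78 + 71)) = 3*(134 - 7) = 3*127 = 381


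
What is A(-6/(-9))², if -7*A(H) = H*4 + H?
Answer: 100/441 ≈ 0.22676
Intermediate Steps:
A(H) = -5*H/7 (A(H) = -(H*4 + H)/7 = -(4*H + H)/7 = -5*H/7)
A(-6/(-9))² = (-(-30)/(7*(-9)))² = (-(-30)*(-1)/(7*9))² = (-5/7*⅔)² = (-10/21)² = 100/441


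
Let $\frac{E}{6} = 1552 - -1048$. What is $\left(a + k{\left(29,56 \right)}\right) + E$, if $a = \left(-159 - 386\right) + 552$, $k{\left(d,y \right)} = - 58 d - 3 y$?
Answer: $13757$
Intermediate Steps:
$E = 15600$ ($E = 6 \left(1552 - -1048\right) = 6 \left(1552 + 1048\right) = 6 \cdot 2600 = 15600$)
$a = 7$ ($a = -545 + 552 = 7$)
$\left(a + k{\left(29,56 \right)}\right) + E = \left(7 - 1850\right) + 15600 = -1843 + 15600 = 13757$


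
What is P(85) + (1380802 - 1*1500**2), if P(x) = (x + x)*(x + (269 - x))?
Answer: -823468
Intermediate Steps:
P(x) = 538*x (P(x) = (2*x)*269 = 538*x)
P(85) + (1380802 - 1*1500**2) = 538*85 + (1380802 - 1*1500**2) = 45730 + (1380802 - 1*2250000) = 45730 + (1380802 - 2250000) = 45730 - 869198 = -823468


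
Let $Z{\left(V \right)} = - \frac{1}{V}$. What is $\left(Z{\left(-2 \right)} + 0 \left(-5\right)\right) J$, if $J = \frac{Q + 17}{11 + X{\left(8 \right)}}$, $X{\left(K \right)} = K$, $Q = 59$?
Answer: $2$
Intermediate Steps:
$J = 4$ ($J = \frac{59 + 17}{11 + 8} = \frac{76}{19} = 76 \cdot \frac{1}{19} = 4$)
$\left(Z{\left(-2 \right)} + 0 \left(-5\right)\right) J = \left(- \frac{1}{-2} + 0 \left(-5\right)\right) 4 = \left(\left(-1\right) \left(- \frac{1}{2}\right) + 0\right) 4 = \left(\frac{1}{2} + 0\right) 4 = \frac{1}{2} \cdot 4 = 2$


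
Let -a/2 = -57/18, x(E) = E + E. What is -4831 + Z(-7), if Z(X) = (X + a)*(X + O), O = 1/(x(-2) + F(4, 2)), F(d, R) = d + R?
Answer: -14480/3 ≈ -4826.7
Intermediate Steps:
x(E) = 2*E
a = 19/3 (a = -(-114)/18 = -2*(-19/6) = 19/3 ≈ 6.3333)
F(d, R) = R + d
O = ½ (O = 1/(2*(-2) + (2 + 4)) = 1/(-4 + 6) = 1/2 = ½ ≈ 0.50000)
Z(X) = (½ + X)*(19/3 + X) (Z(X) = (X + 19/3)*(X + ½) = (19/3 + X)*(½ + X) = (½ + X)*(19/3 + X))
-4831 + Z(-7) = -4831 + (19/6 + (-7)² + (41/6)*(-7)) = -4831 + (19/6 + 49 - 287/6) = -4831 + 13/3 = -14480/3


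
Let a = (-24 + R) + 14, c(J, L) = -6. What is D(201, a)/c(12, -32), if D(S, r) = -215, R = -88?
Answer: 215/6 ≈ 35.833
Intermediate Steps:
a = -98 (a = (-24 - 88) + 14 = -112 + 14 = -98)
D(201, a)/c(12, -32) = -215/(-6) = -215*(-1/6) = 215/6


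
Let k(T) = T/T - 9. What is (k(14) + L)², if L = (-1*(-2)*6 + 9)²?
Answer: 187489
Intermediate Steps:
k(T) = -8 (k(T) = 1 - 9 = -8)
L = 441 (L = (2*6 + 9)² = (12 + 9)² = 21² = 441)
(k(14) + L)² = (-8 + 441)² = 433² = 187489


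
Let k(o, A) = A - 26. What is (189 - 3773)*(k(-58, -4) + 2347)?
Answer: -8304128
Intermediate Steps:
k(o, A) = -26 + A
(189 - 3773)*(k(-58, -4) + 2347) = (189 - 3773)*((-26 - 4) + 2347) = -3584*(-30 + 2347) = -3584*2317 = -8304128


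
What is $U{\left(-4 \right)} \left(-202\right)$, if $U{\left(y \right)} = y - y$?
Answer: $0$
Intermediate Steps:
$U{\left(y \right)} = 0$
$U{\left(-4 \right)} \left(-202\right) = 0 \left(-202\right) = 0$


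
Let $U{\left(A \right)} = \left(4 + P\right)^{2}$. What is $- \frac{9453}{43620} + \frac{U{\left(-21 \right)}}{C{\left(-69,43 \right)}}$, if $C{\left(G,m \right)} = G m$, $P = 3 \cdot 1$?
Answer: $- \frac{10061477}{43140180} \approx -0.23323$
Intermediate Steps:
$P = 3$
$U{\left(A \right)} = 49$ ($U{\left(A \right)} = \left(4 + 3\right)^{2} = 7^{2} = 49$)
$- \frac{9453}{43620} + \frac{U{\left(-21 \right)}}{C{\left(-69,43 \right)}} = - \frac{9453}{43620} + \frac{49}{\left(-69\right) 43} = \left(-9453\right) \frac{1}{43620} + \frac{49}{-2967} = - \frac{3151}{14540} + 49 \left(- \frac{1}{2967}\right) = - \frac{3151}{14540} - \frac{49}{2967} = - \frac{10061477}{43140180}$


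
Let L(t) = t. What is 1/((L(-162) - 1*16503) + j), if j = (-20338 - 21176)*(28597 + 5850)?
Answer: -1/1430049423 ≈ -6.9928e-10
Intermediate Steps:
j = -1430032758 (j = -41514*34447 = -1430032758)
1/((L(-162) - 1*16503) + j) = 1/((-162 - 1*16503) - 1430032758) = 1/((-162 - 16503) - 1430032758) = 1/(-16665 - 1430032758) = 1/(-1430049423) = -1/1430049423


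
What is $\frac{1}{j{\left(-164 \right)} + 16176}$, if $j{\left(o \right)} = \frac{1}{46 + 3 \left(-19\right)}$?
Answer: $\frac{11}{177935} \approx 6.182 \cdot 10^{-5}$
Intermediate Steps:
$j{\left(o \right)} = - \frac{1}{11}$ ($j{\left(o \right)} = \frac{1}{46 - 57} = \frac{1}{-11} = - \frac{1}{11}$)
$\frac{1}{j{\left(-164 \right)} + 16176} = \frac{1}{- \frac{1}{11} + 16176} = \frac{1}{\frac{177935}{11}} = \frac{11}{177935}$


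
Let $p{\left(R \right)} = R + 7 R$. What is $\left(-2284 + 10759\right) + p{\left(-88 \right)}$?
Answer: $7771$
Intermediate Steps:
$p{\left(R \right)} = 8 R$
$\left(-2284 + 10759\right) + p{\left(-88 \right)} = \left(-2284 + 10759\right) + 8 \left(-88\right) = 8475 - 704 = 7771$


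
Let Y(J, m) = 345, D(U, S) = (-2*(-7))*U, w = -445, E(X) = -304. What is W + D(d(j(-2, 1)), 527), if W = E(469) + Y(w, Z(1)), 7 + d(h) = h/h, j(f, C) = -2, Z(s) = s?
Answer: -43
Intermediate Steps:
d(h) = -6 (d(h) = -7 + h/h = -7 + 1 = -6)
D(U, S) = 14*U
W = 41 (W = -304 + 345 = 41)
W + D(d(j(-2, 1)), 527) = 41 + 14*(-6) = 41 - 84 = -43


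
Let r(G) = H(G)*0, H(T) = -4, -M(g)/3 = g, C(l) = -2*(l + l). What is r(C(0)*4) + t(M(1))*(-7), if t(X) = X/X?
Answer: -7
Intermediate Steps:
C(l) = -4*l
M(g) = -3*g
t(X) = 1
r(G) = 0 (r(G) = -4*0 = 0)
r(C(0)*4) + t(M(1))*(-7) = 0 + 1*(-7) = 0 - 7 = -7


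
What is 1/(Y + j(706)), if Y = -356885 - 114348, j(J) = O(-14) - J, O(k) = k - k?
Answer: -1/471939 ≈ -2.1189e-6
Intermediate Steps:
O(k) = 0
j(J) = -J (j(J) = 0 - J = -J)
Y = -471233
1/(Y + j(706)) = 1/(-471233 - 1*706) = 1/(-471233 - 706) = 1/(-471939) = -1/471939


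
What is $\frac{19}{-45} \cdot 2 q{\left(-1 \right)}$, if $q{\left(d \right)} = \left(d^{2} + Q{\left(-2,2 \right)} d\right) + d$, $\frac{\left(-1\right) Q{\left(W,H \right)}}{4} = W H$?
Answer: $\frac{608}{45} \approx 13.511$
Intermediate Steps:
$Q{\left(W,H \right)} = - 4 H W$ ($Q{\left(W,H \right)} = - 4 W H = - 4 H W$)
$q{\left(d \right)} = d^{2} + 17 d$ ($q{\left(d \right)} = \left(d^{2} + \left(-4\right) 2 \left(-2\right) d\right) + d = \left(d^{2} + 16 d\right) + d = d^{2} + 17 d$)
$\frac{19}{-45} \cdot 2 q{\left(-1 \right)} = \frac{19}{-45} \cdot 2 \left(- (17 - 1)\right) = 19 \left(- \frac{1}{45}\right) 2 \left(\left(-1\right) 16\right) = \left(- \frac{19}{45}\right) 2 \left(-16\right) = \left(- \frac{38}{45}\right) \left(-16\right) = \frac{608}{45}$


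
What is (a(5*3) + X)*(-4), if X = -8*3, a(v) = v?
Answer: 36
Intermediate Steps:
X = -24
(a(5*3) + X)*(-4) = (5*3 - 24)*(-4) = (15 - 24)*(-4) = -9*(-4) = 36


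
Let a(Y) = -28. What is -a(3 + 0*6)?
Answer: 28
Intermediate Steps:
-a(3 + 0*6) = -1*(-28) = 28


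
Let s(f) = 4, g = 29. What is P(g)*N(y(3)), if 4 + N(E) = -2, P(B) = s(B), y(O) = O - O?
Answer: -24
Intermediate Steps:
y(O) = 0
P(B) = 4
N(E) = -6 (N(E) = -4 - 2 = -6)
P(g)*N(y(3)) = 4*(-6) = -24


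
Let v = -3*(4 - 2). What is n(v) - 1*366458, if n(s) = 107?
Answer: -366351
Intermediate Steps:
v = -6 (v = -3*2 = -6)
n(v) - 1*366458 = 107 - 1*366458 = 107 - 366458 = -366351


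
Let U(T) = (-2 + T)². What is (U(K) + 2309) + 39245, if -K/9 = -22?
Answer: 79970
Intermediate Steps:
K = 198 (K = -9*(-22) = 198)
(U(K) + 2309) + 39245 = ((-2 + 198)² + 2309) + 39245 = (196² + 2309) + 39245 = (38416 + 2309) + 39245 = 40725 + 39245 = 79970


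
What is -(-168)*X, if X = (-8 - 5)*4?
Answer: -8736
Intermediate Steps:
X = -52 (X = -13*4 = -52)
-(-168)*X = -(-168)*(-52) = -1*8736 = -8736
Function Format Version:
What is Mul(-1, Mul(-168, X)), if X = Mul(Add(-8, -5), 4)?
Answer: -8736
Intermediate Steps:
X = -52 (X = Mul(-13, 4) = -52)
Mul(-1, Mul(-168, X)) = Mul(-1, Mul(-168, -52)) = Mul(-1, 8736) = -8736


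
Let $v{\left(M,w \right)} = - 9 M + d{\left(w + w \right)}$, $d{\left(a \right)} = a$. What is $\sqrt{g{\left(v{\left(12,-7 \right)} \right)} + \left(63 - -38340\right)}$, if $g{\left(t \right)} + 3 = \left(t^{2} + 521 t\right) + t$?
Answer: $20 i \sqrt{26} \approx 101.98 i$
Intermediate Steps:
$v{\left(M,w \right)} = - 9 M + 2 w$ ($v{\left(M,w \right)} = - 9 M + \left(w + w\right) = - 9 M + 2 w$)
$g{\left(t \right)} = -3 + t^{2} + 522 t$ ($g{\left(t \right)} = -3 + \left(\left(t^{2} + 521 t\right) + t\right) = -3 + \left(t^{2} + 522 t\right) = -3 + t^{2} + 522 t$)
$\sqrt{g{\left(v{\left(12,-7 \right)} \right)} + \left(63 - -38340\right)} = \sqrt{\left(-3 + \left(\left(-9\right) 12 + 2 \left(-7\right)\right)^{2} + 522 \left(\left(-9\right) 12 + 2 \left(-7\right)\right)\right) + \left(63 - -38340\right)} = \sqrt{\left(-3 + \left(-108 - 14\right)^{2} + 522 \left(-108 - 14\right)\right) + \left(63 + 38340\right)} = \sqrt{\left(-3 + \left(-122\right)^{2} + 522 \left(-122\right)\right) + 38403} = \sqrt{\left(-3 + 14884 - 63684\right) + 38403} = \sqrt{-48803 + 38403} = \sqrt{-10400} = 20 i \sqrt{26}$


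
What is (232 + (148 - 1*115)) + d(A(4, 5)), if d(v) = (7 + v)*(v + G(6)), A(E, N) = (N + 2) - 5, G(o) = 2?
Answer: 301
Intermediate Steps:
A(E, N) = -3 + N (A(E, N) = (2 + N) - 5 = -3 + N)
d(v) = (2 + v)*(7 + v) (d(v) = (7 + v)*(v + 2) = (7 + v)*(2 + v) = (2 + v)*(7 + v))
(232 + (148 - 1*115)) + d(A(4, 5)) = (232 + (148 - 1*115)) + (14 + (-3 + 5)**2 + 9*(-3 + 5)) = (232 + (148 - 115)) + (14 + 2**2 + 9*2) = (232 + 33) + (14 + 4 + 18) = 265 + 36 = 301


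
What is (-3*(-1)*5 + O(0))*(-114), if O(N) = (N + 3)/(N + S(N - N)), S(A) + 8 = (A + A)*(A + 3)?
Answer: -6669/4 ≈ -1667.3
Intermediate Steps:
S(A) = -8 + 2*A*(3 + A) (S(A) = -8 + (A + A)*(A + 3) = -8 + (2*A)*(3 + A) = -8 + 2*A*(3 + A))
O(N) = (3 + N)/(-8 + N) (O(N) = (N + 3)/(N + (-8 + 2*(N - N)² + 6*(N - N))) = (3 + N)/(N + (-8 + 2*0² + 6*0)) = (3 + N)/(N + (-8 + 2*0 + 0)) = (3 + N)/(N + (-8 + 0 + 0)) = (3 + N)/(N - 8) = (3 + N)/(-8 + N))
(-3*(-1)*5 + O(0))*(-114) = (-3*(-1)*5 + (3 + 0)/(-8 + 0))*(-114) = (3*5 + 3/(-8))*(-114) = (15 - ⅛*3)*(-114) = (15 - 3/8)*(-114) = (117/8)*(-114) = -6669/4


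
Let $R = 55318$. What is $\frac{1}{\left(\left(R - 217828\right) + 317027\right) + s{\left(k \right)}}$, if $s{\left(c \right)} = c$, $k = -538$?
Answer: $\frac{1}{153979} \approx 6.4944 \cdot 10^{-6}$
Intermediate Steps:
$\frac{1}{\left(\left(R - 217828\right) + 317027\right) + s{\left(k \right)}} = \frac{1}{\left(\left(55318 - 217828\right) + 317027\right) - 538} = \frac{1}{\left(-162510 + 317027\right) - 538} = \frac{1}{154517 - 538} = \frac{1}{153979}$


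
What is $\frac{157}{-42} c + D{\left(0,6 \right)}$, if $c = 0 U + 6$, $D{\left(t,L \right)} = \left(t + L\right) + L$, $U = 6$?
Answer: $- \frac{73}{7} \approx -10.429$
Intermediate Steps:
$D{\left(t,L \right)} = t + 2 L$ ($D{\left(t,L \right)} = \left(L + t\right) + L = t + 2 L$)
$c = 6$ ($c = 0 \cdot 6 + 6 = 0 + 6 = 6$)
$\frac{157}{-42} c + D{\left(0,6 \right)} = \frac{157}{-42} \cdot 6 + \left(0 + 2 \cdot 6\right) = 157 \left(- \frac{1}{42}\right) 6 + \left(0 + 12\right) = \left(- \frac{157}{42}\right) 6 + 12 = - \frac{157}{7} + 12 = - \frac{73}{7}$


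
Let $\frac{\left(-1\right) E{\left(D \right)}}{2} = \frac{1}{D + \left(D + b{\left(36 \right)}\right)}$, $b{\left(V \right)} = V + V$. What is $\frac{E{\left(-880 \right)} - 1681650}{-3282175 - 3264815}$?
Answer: $\frac{1419312599}{5525659560} \approx 0.25686$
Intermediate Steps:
$b{\left(V \right)} = 2 V$
$E{\left(D \right)} = - \frac{2}{72 + 2 D}$ ($E{\left(D \right)} = - \frac{2}{D + \left(D + 2 \cdot 36\right)} = - \frac{2}{D + \left(D + 72\right)} = - \frac{2}{D + \left(72 + D\right)} = - \frac{2}{72 + 2 D}$)
$\frac{E{\left(-880 \right)} - 1681650}{-3282175 - 3264815} = \frac{- \frac{1}{36 - 880} - 1681650}{-3282175 - 3264815} = \frac{- \frac{1}{-844} - 1681650}{-6546990} = \left(\left(-1\right) \left(- \frac{1}{844}\right) - 1681650\right) \left(- \frac{1}{6546990}\right) = \left(\frac{1}{844} - 1681650\right) \left(- \frac{1}{6546990}\right) = \left(- \frac{1419312599}{844}\right) \left(- \frac{1}{6546990}\right) = \frac{1419312599}{5525659560}$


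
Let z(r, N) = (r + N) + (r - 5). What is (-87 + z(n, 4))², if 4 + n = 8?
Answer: 6400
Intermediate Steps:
n = 4 (n = -4 + 8 = 4)
z(r, N) = -5 + N + 2*r (z(r, N) = (N + r) + (-5 + r) = -5 + N + 2*r)
(-87 + z(n, 4))² = (-87 + (-5 + 4 + 2*4))² = (-87 + (-5 + 4 + 8))² = (-87 + 7)² = (-80)² = 6400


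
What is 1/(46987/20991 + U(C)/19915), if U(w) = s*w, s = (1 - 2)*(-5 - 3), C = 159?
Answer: 418035765/962446657 ≈ 0.43435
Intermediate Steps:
s = 8 (s = -1*(-8) = 8)
U(w) = 8*w
1/(46987/20991 + U(C)/19915) = 1/(46987/20991 + (8*159)/19915) = 1/(46987*(1/20991) + 1272*(1/19915)) = 1/(46987/20991 + 1272/19915) = 1/(962446657/418035765) = 418035765/962446657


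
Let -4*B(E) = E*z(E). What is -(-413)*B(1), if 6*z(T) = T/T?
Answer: -413/24 ≈ -17.208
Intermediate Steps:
z(T) = ⅙ (z(T) = (T/T)/6 = (⅙)*1 = ⅙)
B(E) = -E/24 (B(E) = -E/(4*6) = -E/24)
-(-413)*B(1) = -(-413)*(-1/24*1) = -(-413)*(-1)/24 = -413*1/24 = -413/24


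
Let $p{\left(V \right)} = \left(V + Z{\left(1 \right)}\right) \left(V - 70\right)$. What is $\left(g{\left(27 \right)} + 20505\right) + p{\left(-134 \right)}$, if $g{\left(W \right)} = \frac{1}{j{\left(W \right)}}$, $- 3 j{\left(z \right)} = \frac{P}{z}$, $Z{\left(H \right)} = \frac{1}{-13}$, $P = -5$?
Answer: $\frac{3111738}{65} \approx 47873.0$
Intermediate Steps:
$Z{\left(H \right)} = - \frac{1}{13}$
$j{\left(z \right)} = \frac{5}{3 z}$ ($j{\left(z \right)} = - \frac{\left(-5\right) \frac{1}{z}}{3} = \frac{5}{3 z}$)
$p{\left(V \right)} = \left(-70 + V\right) \left(- \frac{1}{13} + V\right)$ ($p{\left(V \right)} = \left(V - \frac{1}{13}\right) \left(V - 70\right) = \left(- \frac{1}{13} + V\right) \left(-70 + V\right) = \left(-70 + V\right) \left(- \frac{1}{13} + V\right)$)
$g{\left(W \right)} = \frac{3 W}{5}$ ($g{\left(W \right)} = \frac{1}{\frac{5}{3} \frac{1}{W}} = \frac{3 W}{5}$)
$\left(g{\left(27 \right)} + 20505\right) + p{\left(-134 \right)} = \left(\frac{3}{5} \cdot 27 + 20505\right) + \left(\frac{70}{13} + \left(-134\right)^{2} - - \frac{122074}{13}\right) = \left(\frac{81}{5} + 20505\right) + \left(\frac{70}{13} + 17956 + \frac{122074}{13}\right) = \frac{102606}{5} + \frac{355572}{13} = \frac{3111738}{65}$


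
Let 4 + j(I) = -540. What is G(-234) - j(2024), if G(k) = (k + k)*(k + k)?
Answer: 219568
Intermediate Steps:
j(I) = -544 (j(I) = -4 - 540 = -544)
G(k) = 4*k² (G(k) = (2*k)*(2*k) = 4*k²)
G(-234) - j(2024) = 4*(-234)² - 1*(-544) = 4*54756 + 544 = 219024 + 544 = 219568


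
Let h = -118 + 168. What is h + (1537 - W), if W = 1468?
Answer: 119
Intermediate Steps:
h = 50
h + (1537 - W) = 50 + (1537 - 1*1468) = 50 + (1537 - 1468) = 50 + 69 = 119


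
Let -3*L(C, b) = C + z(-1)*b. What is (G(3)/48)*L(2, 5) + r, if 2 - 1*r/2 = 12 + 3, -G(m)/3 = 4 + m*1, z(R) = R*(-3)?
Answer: -1129/48 ≈ -23.521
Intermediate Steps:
z(R) = -3*R
G(m) = -12 - 3*m (G(m) = -3*(4 + m*1) = -3*(4 + m) = -12 - 3*m)
r = -26 (r = 4 - 2*(12 + 3) = 4 - 2*15 = 4 - 30 = -26)
L(C, b) = -b - C/3 (L(C, b) = -(C + (-3*(-1))*b)/3 = -(C + 3*b)/3 = -b - C/3)
(G(3)/48)*L(2, 5) + r = ((-12 - 3*3)/48)*(-1*5 - ⅓*2) - 26 = ((-12 - 9)*(1/48))*(-5 - ⅔) - 26 = -21*1/48*(-17/3) - 26 = -7/16*(-17/3) - 26 = 119/48 - 26 = -1129/48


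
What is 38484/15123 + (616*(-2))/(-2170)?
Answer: 2431948/781355 ≈ 3.1125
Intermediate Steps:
38484/15123 + (616*(-2))/(-2170) = 38484*(1/15123) - 1232*(-1/2170) = 12828/5041 + 88/155 = 2431948/781355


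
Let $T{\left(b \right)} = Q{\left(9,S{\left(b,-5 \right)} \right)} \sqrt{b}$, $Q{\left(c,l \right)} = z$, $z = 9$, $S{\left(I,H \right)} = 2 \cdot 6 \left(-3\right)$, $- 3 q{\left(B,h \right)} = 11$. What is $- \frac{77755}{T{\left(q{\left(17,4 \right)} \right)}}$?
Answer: $\frac{77755 i \sqrt{33}}{99} \approx 4511.8 i$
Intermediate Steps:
$q{\left(B,h \right)} = - \frac{11}{3}$ ($q{\left(B,h \right)} = \left(- \frac{1}{3}\right) 11 = - \frac{11}{3}$)
$S{\left(I,H \right)} = -36$ ($S{\left(I,H \right)} = 12 \left(-3\right) = -36$)
$Q{\left(c,l \right)} = 9$
$T{\left(b \right)} = 9 \sqrt{b}$
$- \frac{77755}{T{\left(q{\left(17,4 \right)} \right)}} = - \frac{77755}{9 \sqrt{- \frac{11}{3}}} = - \frac{77755}{9 \frac{i \sqrt{33}}{3}} = - \frac{77755}{3 i \sqrt{33}} = - 77755 \left(- \frac{i \sqrt{33}}{99}\right) = \frac{77755 i \sqrt{33}}{99}$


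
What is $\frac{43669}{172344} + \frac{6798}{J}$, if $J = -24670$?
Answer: $- \frac{47140141}{2125863240} \approx -0.022175$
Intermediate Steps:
$\frac{43669}{172344} + \frac{6798}{J} = \frac{43669}{172344} + \frac{6798}{-24670} = 43669 \cdot \frac{1}{172344} + 6798 \left(- \frac{1}{24670}\right) = \frac{43669}{172344} - \frac{3399}{12335} = - \frac{47140141}{2125863240}$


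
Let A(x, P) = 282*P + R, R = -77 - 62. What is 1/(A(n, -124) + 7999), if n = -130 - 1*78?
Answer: -1/27108 ≈ -3.6889e-5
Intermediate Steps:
R = -139
n = -208 (n = -130 - 78 = -208)
A(x, P) = -139 + 282*P (A(x, P) = 282*P - 139 = -139 + 282*P)
1/(A(n, -124) + 7999) = 1/((-139 + 282*(-124)) + 7999) = 1/((-139 - 34968) + 7999) = 1/(-35107 + 7999) = 1/(-27108) = -1/27108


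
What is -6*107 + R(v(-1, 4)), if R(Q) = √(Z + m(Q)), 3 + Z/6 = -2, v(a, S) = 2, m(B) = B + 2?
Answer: -642 + I*√26 ≈ -642.0 + 5.099*I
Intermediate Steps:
m(B) = 2 + B
Z = -30 (Z = -18 + 6*(-2) = -18 - 12 = -30)
R(Q) = √(-28 + Q) (R(Q) = √(-30 + (2 + Q)) = √(-28 + Q))
-6*107 + R(v(-1, 4)) = -6*107 + √(-28 + 2) = -642 + √(-26) = -642 + I*√26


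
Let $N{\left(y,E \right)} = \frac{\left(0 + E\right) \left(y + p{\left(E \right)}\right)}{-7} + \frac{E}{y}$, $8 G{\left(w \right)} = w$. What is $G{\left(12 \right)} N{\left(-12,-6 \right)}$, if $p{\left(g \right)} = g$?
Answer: $- \frac{627}{28} \approx -22.393$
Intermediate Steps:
$G{\left(w \right)} = \frac{w}{8}$
$N{\left(y,E \right)} = \frac{E}{y} - \frac{E \left(E + y\right)}{7}$ ($N{\left(y,E \right)} = \frac{\left(0 + E\right) \left(y + E\right)}{-7} + \frac{E}{y} = E \left(E + y\right) \left(- \frac{1}{7}\right) + \frac{E}{y} = - \frac{E \left(E + y\right)}{7} + \frac{E}{y} = \frac{E}{y} - \frac{E \left(E + y\right)}{7}$)
$G{\left(12 \right)} N{\left(-12,-6 \right)} = \frac{1}{8} \cdot 12 \left(\left(- \frac{1}{7}\right) \left(-6\right) \frac{1}{-12} \left(-7 - 12 \left(-6 - 12\right)\right)\right) = \frac{3 \left(\left(- \frac{1}{7}\right) \left(-6\right) \left(- \frac{1}{12}\right) \left(-7 - -216\right)\right)}{2} = \frac{3 \left(\left(- \frac{1}{7}\right) \left(-6\right) \left(- \frac{1}{12}\right) \left(-7 + 216\right)\right)}{2} = \frac{3 \left(\left(- \frac{1}{7}\right) \left(-6\right) \left(- \frac{1}{12}\right) 209\right)}{2} = \frac{3}{2} \left(- \frac{209}{14}\right) = - \frac{627}{28}$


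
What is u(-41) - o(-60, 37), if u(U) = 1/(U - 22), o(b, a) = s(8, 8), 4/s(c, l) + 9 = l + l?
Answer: -37/63 ≈ -0.58730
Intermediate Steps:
s(c, l) = 4/(-9 + 2*l) (s(c, l) = 4/(-9 + (l + l)) = 4/(-9 + 2*l))
o(b, a) = 4/7 (o(b, a) = 4/(-9 + 2*8) = 4/(-9 + 16) = 4/7)
u(U) = 1/(-22 + U)
u(-41) - o(-60, 37) = 1/(-22 - 41) - 1*4/7 = 1/(-63) - 4/7 = -1/63 - 4/7 = -37/63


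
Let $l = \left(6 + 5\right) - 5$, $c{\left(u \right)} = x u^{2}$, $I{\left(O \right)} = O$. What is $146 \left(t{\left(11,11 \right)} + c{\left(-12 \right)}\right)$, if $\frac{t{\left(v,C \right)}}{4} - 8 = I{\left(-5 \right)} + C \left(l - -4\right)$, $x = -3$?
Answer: $2920$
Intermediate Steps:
$c{\left(u \right)} = - 3 u^{2}$
$l = 6$ ($l = 11 - 5 = 6$)
$t{\left(v,C \right)} = 12 + 40 C$ ($t{\left(v,C \right)} = 32 + 4 \left(-5 + C \left(6 - -4\right)\right) = 32 + 4 \left(-5 + C \left(6 + 4\right)\right) = 32 + 4 \left(-5 + C 10\right) = 32 + 4 \left(-5 + 10 C\right) = 32 + \left(-20 + 40 C\right) = 12 + 40 C$)
$146 \left(t{\left(11,11 \right)} + c{\left(-12 \right)}\right) = 146 \left(\left(12 + 40 \cdot 11\right) - 3 \left(-12\right)^{2}\right) = 146 \left(\left(12 + 440\right) - 432\right) = 146 \left(452 - 432\right) = 146 \cdot 20 = 2920$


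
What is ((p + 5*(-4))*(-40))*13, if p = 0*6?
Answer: 10400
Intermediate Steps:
p = 0
((p + 5*(-4))*(-40))*13 = ((0 + 5*(-4))*(-40))*13 = ((0 - 20)*(-40))*13 = -20*(-40)*13 = 800*13 = 10400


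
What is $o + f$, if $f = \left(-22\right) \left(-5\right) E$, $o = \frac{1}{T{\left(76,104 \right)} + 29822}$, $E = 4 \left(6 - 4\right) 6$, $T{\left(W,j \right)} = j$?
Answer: $\frac{158009281}{29926} \approx 5280.0$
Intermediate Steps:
$E = 48$ ($E = 4 \cdot 2 \cdot 6 = 4 \cdot 12 = 48$)
$o = \frac{1}{29926}$ ($o = \frac{1}{104 + 29822} = \frac{1}{29926} \approx 3.3416 \cdot 10^{-5}$)
$f = 5280$ ($f = \left(-22\right) \left(-5\right) 48 = 110 \cdot 48 = 5280$)
$o + f = \frac{1}{29926} + 5280 = \frac{158009281}{29926}$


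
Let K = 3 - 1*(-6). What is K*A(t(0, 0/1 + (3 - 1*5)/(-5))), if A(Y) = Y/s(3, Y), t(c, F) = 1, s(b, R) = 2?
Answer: 9/2 ≈ 4.5000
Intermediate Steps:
A(Y) = Y/2
K = 9 (K = 3 + 6 = 9)
K*A(t(0, 0/1 + (3 - 1*5)/(-5))) = 9*((½)*1) = 9*(½) = 9/2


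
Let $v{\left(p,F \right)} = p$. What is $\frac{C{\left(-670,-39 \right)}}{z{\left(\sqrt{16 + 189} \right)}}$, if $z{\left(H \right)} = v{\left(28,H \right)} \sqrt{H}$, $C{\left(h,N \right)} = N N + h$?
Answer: $\frac{851 \cdot 205^{\frac{3}{4}}}{5740} \approx 8.0322$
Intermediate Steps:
$C{\left(h,N \right)} = h + N^{2}$ ($C{\left(h,N \right)} = N^{2} + h = h + N^{2}$)
$z{\left(H \right)} = 28 \sqrt{H}$
$\frac{C{\left(-670,-39 \right)}}{z{\left(\sqrt{16 + 189} \right)}} = \frac{-670 + \left(-39\right)^{2}}{28 \sqrt{\sqrt{16 + 189}}} = \frac{-670 + 1521}{28 \sqrt{\sqrt{205}}} = \frac{851}{28 \sqrt[4]{205}} = 851 \frac{205^{\frac{3}{4}}}{5740} = \frac{851 \cdot 205^{\frac{3}{4}}}{5740}$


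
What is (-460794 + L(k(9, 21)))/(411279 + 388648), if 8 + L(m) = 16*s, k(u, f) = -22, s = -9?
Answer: -460946/799927 ≈ -0.57623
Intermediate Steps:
L(m) = -152 (L(m) = -8 + 16*(-9) = -8 - 144 = -152)
(-460794 + L(k(9, 21)))/(411279 + 388648) = (-460794 - 152)/(411279 + 388648) = -460946/799927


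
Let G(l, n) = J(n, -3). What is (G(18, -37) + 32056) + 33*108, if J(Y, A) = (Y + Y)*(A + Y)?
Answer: 38580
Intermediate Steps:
J(Y, A) = 2*Y*(A + Y) (J(Y, A) = (2*Y)*(A + Y) = 2*Y*(A + Y))
G(l, n) = 2*n*(-3 + n)
(G(18, -37) + 32056) + 33*108 = (2*(-37)*(-3 - 37) + 32056) + 33*108 = (2*(-37)*(-40) + 32056) + 3564 = (2960 + 32056) + 3564 = 35016 + 3564 = 38580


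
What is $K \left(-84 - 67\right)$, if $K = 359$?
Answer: $-54209$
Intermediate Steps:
$K \left(-84 - 67\right) = 359 \left(-84 - 67\right) = 359 \left(-151\right) = -54209$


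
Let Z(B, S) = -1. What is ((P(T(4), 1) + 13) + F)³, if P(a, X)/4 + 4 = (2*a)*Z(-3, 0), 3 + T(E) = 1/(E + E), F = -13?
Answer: 343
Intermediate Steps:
T(E) = -3 + 1/(2*E) (T(E) = -3 + 1/(E + E) = -3 + 1/(2*E))
P(a, X) = -16 - 8*a (P(a, X) = -16 + 4*((2*a)*(-1)) = -16 + 4*(-2*a) = -16 - 8*a)
((P(T(4), 1) + 13) + F)³ = (((-16 - 8*(-3 + (½)/4)) + 13) - 13)³ = (((-16 - 8*(-3 + (½)*(¼))) + 13) - 13)³ = (((-16 - 8*(-3 + ⅛)) + 13) - 13)³ = (((-16 - 8*(-23/8)) + 13) - 13)³ = (((-16 + 23) + 13) - 13)³ = ((7 + 13) - 13)³ = (20 - 13)³ = 7³ = 343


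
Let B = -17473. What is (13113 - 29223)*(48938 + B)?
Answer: -506901150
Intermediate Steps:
(13113 - 29223)*(48938 + B) = (13113 - 29223)*(48938 - 17473) = -16110*31465 = -506901150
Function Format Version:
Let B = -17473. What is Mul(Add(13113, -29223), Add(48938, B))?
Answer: -506901150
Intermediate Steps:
Mul(Add(13113, -29223), Add(48938, B)) = Mul(Add(13113, -29223), Add(48938, -17473)) = Mul(-16110, 31465) = -506901150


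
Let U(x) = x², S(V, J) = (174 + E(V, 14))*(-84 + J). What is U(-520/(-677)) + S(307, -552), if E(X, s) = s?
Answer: -54801211472/458329 ≈ -1.1957e+5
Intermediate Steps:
S(V, J) = -15792 + 188*J (S(V, J) = (174 + 14)*(-84 + J) = 188*(-84 + J) = -15792 + 188*J)
U(-520/(-677)) + S(307, -552) = (-520/(-677))² + (-15792 + 188*(-552)) = (-520*(-1/677))² + (-15792 - 103776) = (520/677)² - 119568 = 270400/458329 - 119568 = -54801211472/458329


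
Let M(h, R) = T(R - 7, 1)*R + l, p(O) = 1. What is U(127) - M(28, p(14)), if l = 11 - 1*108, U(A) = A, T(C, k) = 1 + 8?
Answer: 215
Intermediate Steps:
T(C, k) = 9
l = -97 (l = 11 - 108 = -97)
M(h, R) = -97 + 9*R (M(h, R) = 9*R - 97 = -97 + 9*R)
U(127) - M(28, p(14)) = 127 - (-97 + 9*1) = 127 - (-97 + 9) = 127 - 1*(-88) = 127 + 88 = 215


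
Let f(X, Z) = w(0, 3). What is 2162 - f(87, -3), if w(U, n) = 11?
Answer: 2151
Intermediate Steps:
f(X, Z) = 11
2162 - f(87, -3) = 2162 - 1*11 = 2162 - 11 = 2151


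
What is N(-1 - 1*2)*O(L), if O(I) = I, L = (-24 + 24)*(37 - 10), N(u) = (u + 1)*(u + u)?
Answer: 0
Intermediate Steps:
N(u) = 2*u*(1 + u) (N(u) = (1 + u)*(2*u) = 2*u*(1 + u))
L = 0 (L = 0*27 = 0)
N(-1 - 1*2)*O(L) = (2*(-1 - 1*2)*(1 + (-1 - 1*2)))*0 = (2*(-1 - 2)*(1 + (-1 - 2)))*0 = (2*(-3)*(1 - 3))*0 = (2*(-3)*(-2))*0 = 12*0 = 0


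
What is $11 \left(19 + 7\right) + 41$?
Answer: $327$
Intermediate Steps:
$11 \left(19 + 7\right) + 41 = 11 \cdot 26 + 41 = 286 + 41 = 327$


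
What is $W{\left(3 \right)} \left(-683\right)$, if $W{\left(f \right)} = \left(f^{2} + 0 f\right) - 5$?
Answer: $-2732$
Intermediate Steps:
$W{\left(f \right)} = -5 + f^{2}$ ($W{\left(f \right)} = \left(f^{2} + 0\right) - 5 = f^{2} - 5 = -5 + f^{2}$)
$W{\left(3 \right)} \left(-683\right) = \left(-5 + 3^{2}\right) \left(-683\right) = \left(-5 + 9\right) \left(-683\right) = 4 \left(-683\right) = -2732$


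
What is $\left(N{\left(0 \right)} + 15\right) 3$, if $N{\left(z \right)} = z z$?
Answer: $45$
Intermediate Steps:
$N{\left(z \right)} = z^{2}$
$\left(N{\left(0 \right)} + 15\right) 3 = \left(0^{2} + 15\right) 3 = \left(0 + 15\right) 3 = 15 \cdot 3 = 45$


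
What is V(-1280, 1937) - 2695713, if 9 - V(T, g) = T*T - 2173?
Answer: -4331931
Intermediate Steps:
V(T, g) = 2182 - T² (V(T, g) = 9 - (T*T - 2173) = 9 - (T² - 2173) = 9 - (-2173 + T²) = 9 + (2173 - T²) = 2182 - T²)
V(-1280, 1937) - 2695713 = (2182 - 1*(-1280)²) - 2695713 = (2182 - 1*1638400) - 2695713 = (2182 - 1638400) - 2695713 = -1636218 - 2695713 = -4331931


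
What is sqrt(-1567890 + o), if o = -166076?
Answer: I*sqrt(1733966) ≈ 1316.8*I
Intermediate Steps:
sqrt(-1567890 + o) = sqrt(-1567890 - 166076) = sqrt(-1733966) = I*sqrt(1733966)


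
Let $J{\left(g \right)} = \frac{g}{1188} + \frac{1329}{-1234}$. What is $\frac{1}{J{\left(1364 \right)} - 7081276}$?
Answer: $- \frac{33318}{235933951397} \approx -1.4122 \cdot 10^{-7}$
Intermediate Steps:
$J{\left(g \right)} = - \frac{1329}{1234} + \frac{g}{1188}$ ($J{\left(g \right)} = g \frac{1}{1188} + 1329 \left(- \frac{1}{1234}\right) = \frac{g}{1188} - \frac{1329}{1234} = - \frac{1329}{1234} + \frac{g}{1188}$)
$\frac{1}{J{\left(1364 \right)} - 7081276} = \frac{1}{\left(- \frac{1329}{1234} + \frac{1}{1188} \cdot 1364\right) - 7081276} = \frac{1}{\left(- \frac{1329}{1234} + \frac{31}{27}\right) - 7081276} = \frac{1}{\frac{2371}{33318} - 7081276} = \frac{1}{- \frac{235933951397}{33318}} = - \frac{33318}{235933951397}$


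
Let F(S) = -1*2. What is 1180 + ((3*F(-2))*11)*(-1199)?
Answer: 80314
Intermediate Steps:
F(S) = -2
1180 + ((3*F(-2))*11)*(-1199) = 1180 + ((3*(-2))*11)*(-1199) = 1180 - 6*11*(-1199) = 1180 - 66*(-1199) = 1180 + 79134 = 80314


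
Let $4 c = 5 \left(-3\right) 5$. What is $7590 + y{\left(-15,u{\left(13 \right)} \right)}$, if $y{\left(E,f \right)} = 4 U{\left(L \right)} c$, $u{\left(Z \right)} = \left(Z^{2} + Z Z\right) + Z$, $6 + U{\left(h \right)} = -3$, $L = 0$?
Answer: $8265$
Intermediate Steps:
$U{\left(h \right)} = -9$ ($U{\left(h \right)} = -6 - 3 = -9$)
$u{\left(Z \right)} = Z + 2 Z^{2}$ ($u{\left(Z \right)} = \left(Z^{2} + Z^{2}\right) + Z = 2 Z^{2} + Z = Z + 2 Z^{2}$)
$c = - \frac{75}{4}$ ($c = \frac{5 \left(-3\right) 5}{4} = \frac{\left(-15\right) 5}{4} = \frac{1}{4} \left(-75\right) = - \frac{75}{4} \approx -18.75$)
$y{\left(E,f \right)} = 675$ ($y{\left(E,f \right)} = 4 \left(-9\right) \left(- \frac{75}{4}\right) = \left(-36\right) \left(- \frac{75}{4}\right) = 675$)
$7590 + y{\left(-15,u{\left(13 \right)} \right)} = 7590 + 675 = 8265$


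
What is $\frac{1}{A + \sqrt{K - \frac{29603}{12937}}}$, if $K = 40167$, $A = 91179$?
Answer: $\frac{1179582723}{107552653489541} - \frac{2 \sqrt{1680551475703}}{107552653489541} \approx 1.0943 \cdot 10^{-5}$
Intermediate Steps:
$\frac{1}{A + \sqrt{K - \frac{29603}{12937}}} = \frac{1}{91179 + \sqrt{40167 - \frac{29603}{12937}}} = \frac{1}{91179 + \sqrt{\frac{519610876}{12937}}} = \frac{1}{91179 + \frac{2 \sqrt{1680551475703}}{12937}}$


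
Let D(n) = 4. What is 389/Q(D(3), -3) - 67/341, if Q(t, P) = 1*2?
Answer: 132515/682 ≈ 194.30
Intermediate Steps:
Q(t, P) = 2
389/Q(D(3), -3) - 67/341 = 389/2 - 67/341 = 132515/682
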